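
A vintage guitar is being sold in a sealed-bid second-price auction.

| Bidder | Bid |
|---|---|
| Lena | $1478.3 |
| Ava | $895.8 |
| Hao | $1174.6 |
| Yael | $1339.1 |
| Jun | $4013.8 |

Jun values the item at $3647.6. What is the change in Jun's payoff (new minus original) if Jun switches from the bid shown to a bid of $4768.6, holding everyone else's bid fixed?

$0

The highest bid among the other bidders is $1478.3; Jun's bid doesn't change that.
Original bid $4013.8: Jun is highest, pays the top rival bid $1478.3; payoff $3647.6 − $1478.3 = $2169.3.
Alternative bid $4768.6: Jun is highest, pays the top rival bid $1478.3; payoff $3647.6 − $1478.3 = $2169.3.
Change in payoff = $2169.3 − ($2169.3) = $0.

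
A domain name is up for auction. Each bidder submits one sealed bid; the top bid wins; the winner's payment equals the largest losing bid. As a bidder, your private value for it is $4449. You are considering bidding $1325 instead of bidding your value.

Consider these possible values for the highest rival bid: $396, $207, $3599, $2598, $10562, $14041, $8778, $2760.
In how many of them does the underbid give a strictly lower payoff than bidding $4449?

The deviation hurts exactly when the highest competing bid lies strictly between $1325 and $4449 — underbidding then forfeits a profitable win.
$396: below both → same outcome either way.
$207: below both → same outcome either way.
$3599: inside the interval → strictly worse (loss $850).
$2598: inside the interval → strictly worse (loss $1851).
$10562: above both → same outcome either way.
$14041: above both → same outcome either way.
$8778: above both → same outcome either way.
$2760: inside the interval → strictly worse (loss $1689).
Count: 3.

3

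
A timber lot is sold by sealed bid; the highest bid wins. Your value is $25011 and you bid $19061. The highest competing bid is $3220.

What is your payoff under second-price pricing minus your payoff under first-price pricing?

You have the highest bid, so you win under either rule.
Second-price: pay $3220 → payoff $21791.
First-price: pay your own bid $19061 → payoff $5950.
Difference = $21791 − ($5950) = $15841.

$15841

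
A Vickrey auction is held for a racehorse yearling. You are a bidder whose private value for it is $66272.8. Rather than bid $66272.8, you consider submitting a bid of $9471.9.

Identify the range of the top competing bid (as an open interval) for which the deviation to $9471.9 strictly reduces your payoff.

($9471.9, $66272.8)

If the competing bid is below $9471.9, both bids win at the same price — no difference.
If it is above $66272.8, both bids lose — no difference.
If it lies strictly between $9471.9 and $66272.8, bidding your value wins at a price below your value (positive payoff) while bidding $9471.9 loses (payoff 0).
So the deviation strictly hurts on the open interval ($9471.9, $66272.8).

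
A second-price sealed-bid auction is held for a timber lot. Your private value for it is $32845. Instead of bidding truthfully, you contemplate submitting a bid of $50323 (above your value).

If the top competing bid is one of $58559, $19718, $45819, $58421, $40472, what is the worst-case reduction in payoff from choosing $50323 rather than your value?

$12974

$58559: same outcome either way → loss $0.
$19718: same outcome either way → loss $0.
$45819: truthful gives $0, deviation gives −$12974 → loss $12974.
$58421: same outcome either way → loss $0.
$40472: truthful gives $0, deviation gives −$7627 → loss $7627.
Maximum loss: $12974.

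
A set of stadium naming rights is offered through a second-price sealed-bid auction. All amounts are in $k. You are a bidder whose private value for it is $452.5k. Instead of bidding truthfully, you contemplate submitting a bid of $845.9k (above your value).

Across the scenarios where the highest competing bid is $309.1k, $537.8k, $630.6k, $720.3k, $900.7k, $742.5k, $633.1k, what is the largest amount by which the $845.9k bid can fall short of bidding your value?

$290k

$309.1k: same outcome either way → loss $0k.
$537.8k: truthful gives $0k, deviation gives −$85.3k → loss $85.3k.
$630.6k: truthful gives $0k, deviation gives −$178.1k → loss $178.1k.
$720.3k: truthful gives $0k, deviation gives −$267.8k → loss $267.8k.
$900.7k: same outcome either way → loss $0k.
$742.5k: truthful gives $0k, deviation gives −$290k → loss $290k.
$633.1k: truthful gives $0k, deviation gives −$180.6k → loss $180.6k.
Maximum loss: $290k.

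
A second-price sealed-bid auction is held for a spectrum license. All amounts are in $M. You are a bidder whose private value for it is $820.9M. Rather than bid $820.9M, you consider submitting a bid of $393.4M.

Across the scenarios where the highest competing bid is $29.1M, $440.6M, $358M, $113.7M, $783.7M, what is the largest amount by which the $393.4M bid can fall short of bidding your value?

$29.1M: same outcome either way → loss $0M.
$440.6M: truthful gives $380.3M, deviation gives $0M → loss $380.3M.
$358M: same outcome either way → loss $0M.
$113.7M: same outcome either way → loss $0M.
$783.7M: truthful gives $37.2M, deviation gives $0M → loss $37.2M.
Maximum loss: $380.3M.

$380.3M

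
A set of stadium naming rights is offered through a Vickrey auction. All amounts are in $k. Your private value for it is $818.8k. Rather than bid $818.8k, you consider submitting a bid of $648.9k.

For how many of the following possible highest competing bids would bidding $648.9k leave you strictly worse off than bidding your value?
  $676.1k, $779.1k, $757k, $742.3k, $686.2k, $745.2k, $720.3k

7

The deviation hurts exactly when the highest competing bid lies strictly between $648.9k and $818.8k — underbidding then forfeits a profitable win.
$676.1k: inside the interval → strictly worse (loss $142.7k).
$779.1k: inside the interval → strictly worse (loss $39.7k).
$757k: inside the interval → strictly worse (loss $61.8k).
$742.3k: inside the interval → strictly worse (loss $76.5k).
$686.2k: inside the interval → strictly worse (loss $132.6k).
$745.2k: inside the interval → strictly worse (loss $73.6k).
$720.3k: inside the interval → strictly worse (loss $98.5k).
Count: 7.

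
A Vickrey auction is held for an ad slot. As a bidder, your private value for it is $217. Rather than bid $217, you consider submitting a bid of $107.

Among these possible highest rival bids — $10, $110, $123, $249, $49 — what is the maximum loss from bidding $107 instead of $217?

$107

$10: same outcome either way → loss $0.
$110: truthful gives $107, deviation gives $0 → loss $107.
$123: truthful gives $94, deviation gives $0 → loss $94.
$249: same outcome either way → loss $0.
$49: same outcome either way → loss $0.
Maximum loss: $107.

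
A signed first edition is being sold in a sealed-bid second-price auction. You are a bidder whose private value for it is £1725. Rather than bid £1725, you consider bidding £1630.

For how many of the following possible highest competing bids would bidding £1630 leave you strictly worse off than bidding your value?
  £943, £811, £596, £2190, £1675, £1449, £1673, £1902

The deviation hurts exactly when the highest competing bid lies strictly between £1630 and £1725 — underbidding then forfeits a profitable win.
£943: below both → same outcome either way.
£811: below both → same outcome either way.
£596: below both → same outcome either way.
£2190: above both → same outcome either way.
£1675: inside the interval → strictly worse (loss £50).
£1449: below both → same outcome either way.
£1673: inside the interval → strictly worse (loss £52).
£1902: above both → same outcome either way.
Count: 2.

2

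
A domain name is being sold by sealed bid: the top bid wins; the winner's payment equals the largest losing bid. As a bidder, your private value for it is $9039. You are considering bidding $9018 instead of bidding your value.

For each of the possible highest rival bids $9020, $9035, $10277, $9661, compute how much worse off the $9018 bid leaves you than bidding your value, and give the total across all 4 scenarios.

The deviation costs you only when the competing bid falls strictly between $9018 and $9039; elsewhere both bids give the same outcome.
$9020: truthful payoff $19, deviation payoff $0 → loss $19.
$9035: truthful payoff $4, deviation payoff $0 → loss $4.
$10277: outcomes coincide → loss $0.
$9661: outcomes coincide → loss $0.
Total loss = $19 + $4 = $23.

$23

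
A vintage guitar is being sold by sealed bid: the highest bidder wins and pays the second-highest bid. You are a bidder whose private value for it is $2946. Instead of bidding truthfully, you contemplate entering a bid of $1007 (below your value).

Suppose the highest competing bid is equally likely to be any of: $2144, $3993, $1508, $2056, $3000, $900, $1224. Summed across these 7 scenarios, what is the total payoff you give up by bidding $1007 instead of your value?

$4852

The deviation costs you only when the competing bid falls strictly between $1007 and $2946; elsewhere both bids give the same outcome.
$2144: truthful payoff $802, deviation payoff $0 → loss $802.
$3993: outcomes coincide → loss $0.
$1508: truthful payoff $1438, deviation payoff $0 → loss $1438.
$2056: truthful payoff $890, deviation payoff $0 → loss $890.
$3000: outcomes coincide → loss $0.
$900: outcomes coincide → loss $0.
$1224: truthful payoff $1722, deviation payoff $0 → loss $1722.
Total loss = $802 + $1438 + $890 + $1722 = $4852.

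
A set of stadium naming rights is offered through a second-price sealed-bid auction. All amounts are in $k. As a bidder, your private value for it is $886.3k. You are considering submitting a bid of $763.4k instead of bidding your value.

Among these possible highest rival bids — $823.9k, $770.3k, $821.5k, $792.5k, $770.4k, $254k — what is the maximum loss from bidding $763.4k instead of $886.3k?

$116k

$823.9k: truthful gives $62.4k, deviation gives $0k → loss $62.4k.
$770.3k: truthful gives $116k, deviation gives $0k → loss $116k.
$821.5k: truthful gives $64.8k, deviation gives $0k → loss $64.8k.
$792.5k: truthful gives $93.8k, deviation gives $0k → loss $93.8k.
$770.4k: truthful gives $115.9k, deviation gives $0k → loss $115.9k.
$254k: same outcome either way → loss $0k.
Maximum loss: $116k.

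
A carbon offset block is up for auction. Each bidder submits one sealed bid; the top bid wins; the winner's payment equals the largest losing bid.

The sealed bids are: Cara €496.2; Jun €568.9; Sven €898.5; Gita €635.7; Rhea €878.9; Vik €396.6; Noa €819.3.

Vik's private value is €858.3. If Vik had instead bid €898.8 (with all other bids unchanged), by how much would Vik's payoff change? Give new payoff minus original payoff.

−€40.2

The highest bid among the other bidders is €898.5; Vik's bid doesn't change that.
Original bid €396.6: Vik is not highest (top rival bid is €898.5); payoff €0.
Alternative bid €898.8: Vik is highest, pays the top rival bid €898.5; payoff €858.3 − €898.5 = −€40.2.
Change in payoff = −€40.2 − (€0) = −€40.2.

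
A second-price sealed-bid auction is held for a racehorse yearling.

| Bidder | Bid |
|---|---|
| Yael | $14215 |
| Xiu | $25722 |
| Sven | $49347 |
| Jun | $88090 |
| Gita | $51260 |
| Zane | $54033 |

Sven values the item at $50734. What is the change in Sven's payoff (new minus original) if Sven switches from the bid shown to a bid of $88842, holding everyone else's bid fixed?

The highest bid among the other bidders is $88090; Sven's bid doesn't change that.
Original bid $49347: Sven is not highest (top rival bid is $88090); payoff $0.
Alternative bid $88842: Sven is highest, pays the top rival bid $88090; payoff $50734 − $88090 = −$37356.
Change in payoff = −$37356 − ($0) = −$37356.

−$37356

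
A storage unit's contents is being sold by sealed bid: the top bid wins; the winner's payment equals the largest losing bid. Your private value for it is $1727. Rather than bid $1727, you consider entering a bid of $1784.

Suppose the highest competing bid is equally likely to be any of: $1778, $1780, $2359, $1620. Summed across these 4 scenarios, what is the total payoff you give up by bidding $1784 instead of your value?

$104

The deviation costs you only when the competing bid falls strictly between $1727 and $1784; elsewhere both bids give the same outcome.
$1778: truthful payoff $0, deviation payoff −$51 → loss $51.
$1780: truthful payoff $0, deviation payoff −$53 → loss $53.
$2359: outcomes coincide → loss $0.
$1620: outcomes coincide → loss $0.
Total loss = $51 + $53 = $104.
Because the price is fixed by the runner-up's bid, deviating from your value can only change a good outcome into a bad one — never the reverse.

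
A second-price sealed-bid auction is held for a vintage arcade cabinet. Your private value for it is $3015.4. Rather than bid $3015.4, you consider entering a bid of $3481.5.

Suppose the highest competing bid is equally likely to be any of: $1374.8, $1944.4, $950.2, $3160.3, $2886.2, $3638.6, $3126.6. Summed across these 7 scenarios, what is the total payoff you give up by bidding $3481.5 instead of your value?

The deviation costs you only when the competing bid falls strictly between $3015.4 and $3481.5; elsewhere both bids give the same outcome.
$1374.8: outcomes coincide → loss $0.
$1944.4: outcomes coincide → loss $0.
$950.2: outcomes coincide → loss $0.
$3160.3: truthful payoff $0, deviation payoff −$144.9 → loss $144.9.
$2886.2: outcomes coincide → loss $0.
$3638.6: outcomes coincide → loss $0.
$3126.6: truthful payoff $0, deviation payoff −$111.2 → loss $111.2.
Total loss = $144.9 + $111.2 = $256.1.

$256.1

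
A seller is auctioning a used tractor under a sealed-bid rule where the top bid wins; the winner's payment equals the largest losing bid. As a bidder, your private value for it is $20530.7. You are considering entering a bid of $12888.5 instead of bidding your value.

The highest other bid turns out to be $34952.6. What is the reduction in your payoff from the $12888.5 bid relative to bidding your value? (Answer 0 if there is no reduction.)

Bidding your value $20530.7: you lose (since $20530.7 < $34952.6). Payoff $0.
Bidding $12888.5: you lose. Payoff $0.
Difference = $0 − $0 = $0; both bids lead to the same outcome because the competing bid is above both your value and your alternative bid.
Truthful bidding weakly dominates here: raising your bid can only win items priced above your value, and lowering it can only forfeit items priced below.

$0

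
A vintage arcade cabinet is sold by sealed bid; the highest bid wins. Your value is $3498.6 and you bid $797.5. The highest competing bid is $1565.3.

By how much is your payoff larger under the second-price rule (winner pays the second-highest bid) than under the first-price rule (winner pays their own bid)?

Your bid $797.5 is below $1565.3, so you lose under either rule.
Payoff is $0 in both cases; difference = $0.

$0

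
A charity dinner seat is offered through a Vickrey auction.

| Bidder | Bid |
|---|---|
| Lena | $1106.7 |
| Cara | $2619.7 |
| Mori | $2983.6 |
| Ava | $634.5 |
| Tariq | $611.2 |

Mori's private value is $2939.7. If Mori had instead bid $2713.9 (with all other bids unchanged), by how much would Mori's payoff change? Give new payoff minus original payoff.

The highest bid among the other bidders is $2619.7; Mori's bid doesn't change that.
Original bid $2983.6: Mori is highest, pays the top rival bid $2619.7; payoff $2939.7 − $2619.7 = $320.
Alternative bid $2713.9: Mori is highest, pays the top rival bid $2619.7; payoff $2939.7 − $2619.7 = $320.
Change in payoff = $320 − ($320) = $0.

$0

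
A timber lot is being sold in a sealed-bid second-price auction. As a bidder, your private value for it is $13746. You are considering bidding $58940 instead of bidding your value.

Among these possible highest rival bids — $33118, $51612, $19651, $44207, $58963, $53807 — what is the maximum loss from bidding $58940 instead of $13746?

$40061

$33118: truthful gives $0, deviation gives −$19372 → loss $19372.
$51612: truthful gives $0, deviation gives −$37866 → loss $37866.
$19651: truthful gives $0, deviation gives −$5905 → loss $5905.
$44207: truthful gives $0, deviation gives −$30461 → loss $30461.
$58963: same outcome either way → loss $0.
$53807: truthful gives $0, deviation gives −$40061 → loss $40061.
Maximum loss: $40061.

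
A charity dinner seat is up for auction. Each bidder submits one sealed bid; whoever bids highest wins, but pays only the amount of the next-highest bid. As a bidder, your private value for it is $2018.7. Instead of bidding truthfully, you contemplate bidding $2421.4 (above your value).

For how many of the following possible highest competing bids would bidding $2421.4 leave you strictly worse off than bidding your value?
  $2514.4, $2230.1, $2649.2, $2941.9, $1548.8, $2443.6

1

The deviation hurts exactly when the highest competing bid lies strictly between $2018.7 and $2421.4 — overbidding then wins at a price above your value.
$2514.4: above both → same outcome either way.
$2230.1: inside the interval → strictly worse (loss $211.4).
$2649.2: above both → same outcome either way.
$2941.9: above both → same outcome either way.
$1548.8: below both → same outcome either way.
$2443.6: above both → same outcome either way.
Count: 1.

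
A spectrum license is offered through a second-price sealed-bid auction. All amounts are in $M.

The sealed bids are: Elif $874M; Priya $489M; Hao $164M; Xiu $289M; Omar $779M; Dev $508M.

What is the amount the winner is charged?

Highest bid: Elif at $874M, so Elif wins.
Second-highest bid: Omar at $779M — that is the price the winner pays.

$779M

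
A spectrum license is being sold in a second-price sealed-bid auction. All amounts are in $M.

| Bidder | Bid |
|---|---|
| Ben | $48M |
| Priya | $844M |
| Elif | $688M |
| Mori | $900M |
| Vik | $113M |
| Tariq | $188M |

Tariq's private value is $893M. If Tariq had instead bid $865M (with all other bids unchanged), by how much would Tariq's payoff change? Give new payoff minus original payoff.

$0M

The highest bid among the other bidders is $900M; Tariq's bid doesn't change that.
Original bid $188M: Tariq is not highest (top rival bid is $900M); payoff $0M.
Alternative bid $865M: Tariq is not highest (top rival bid is $900M); payoff $0M.
Change in payoff = $0M − ($0M) = $0M.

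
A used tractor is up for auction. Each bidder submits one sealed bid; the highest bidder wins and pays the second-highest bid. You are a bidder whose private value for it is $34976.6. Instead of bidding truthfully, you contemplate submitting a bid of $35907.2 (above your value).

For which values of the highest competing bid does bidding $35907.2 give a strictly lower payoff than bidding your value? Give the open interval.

($34976.6, $35907.2)

If the competing bid is below $34976.6, both bids win at the same price — no difference.
If it is above $35907.2, both bids lose — no difference.
If it lies strictly between $34976.6 and $35907.2, bidding your value loses (payoff 0) while bidding $35907.2 wins at a price above your value (payoff negative).
So the deviation strictly hurts on the open interval ($34976.6, $35907.2).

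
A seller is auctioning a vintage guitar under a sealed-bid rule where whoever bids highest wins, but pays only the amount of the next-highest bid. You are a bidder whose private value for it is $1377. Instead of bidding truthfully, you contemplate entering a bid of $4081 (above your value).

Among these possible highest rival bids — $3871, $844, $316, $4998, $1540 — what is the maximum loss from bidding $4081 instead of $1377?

$3871: truthful gives $0, deviation gives −$2494 → loss $2494.
$844: same outcome either way → loss $0.
$316: same outcome either way → loss $0.
$4998: same outcome either way → loss $0.
$1540: truthful gives $0, deviation gives −$163 → loss $163.
Maximum loss: $2494.

$2494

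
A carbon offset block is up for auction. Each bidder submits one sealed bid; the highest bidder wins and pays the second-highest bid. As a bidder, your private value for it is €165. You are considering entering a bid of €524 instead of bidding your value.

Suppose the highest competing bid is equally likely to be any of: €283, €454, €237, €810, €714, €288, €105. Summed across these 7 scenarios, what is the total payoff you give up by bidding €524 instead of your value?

The deviation costs you only when the competing bid falls strictly between €165 and €524; elsewhere both bids give the same outcome.
€283: truthful payoff €0, deviation payoff −€118 → loss €118.
€454: truthful payoff €0, deviation payoff −€289 → loss €289.
€237: truthful payoff €0, deviation payoff −€72 → loss €72.
€810: outcomes coincide → loss €0.
€714: outcomes coincide → loss €0.
€288: truthful payoff €0, deviation payoff −€123 → loss €123.
€105: outcomes coincide → loss €0.
Total loss = €118 + €289 + €72 + €123 = €602.
Because the price is fixed by the runner-up's bid, deviating from your value can only change a good outcome into a bad one — never the reverse.

€602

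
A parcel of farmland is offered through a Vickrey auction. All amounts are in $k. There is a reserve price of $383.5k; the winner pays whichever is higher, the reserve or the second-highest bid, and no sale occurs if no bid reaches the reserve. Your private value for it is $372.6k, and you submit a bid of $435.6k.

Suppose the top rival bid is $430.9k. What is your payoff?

−$58.3k

Your bid $435.6k is the highest and exceeds the reserve.
Price = max(second-highest bid, reserve) = max($430.9k, $383.5k) = $430.9k.
Payoff = $372.6k − $430.9k = −$58.3k.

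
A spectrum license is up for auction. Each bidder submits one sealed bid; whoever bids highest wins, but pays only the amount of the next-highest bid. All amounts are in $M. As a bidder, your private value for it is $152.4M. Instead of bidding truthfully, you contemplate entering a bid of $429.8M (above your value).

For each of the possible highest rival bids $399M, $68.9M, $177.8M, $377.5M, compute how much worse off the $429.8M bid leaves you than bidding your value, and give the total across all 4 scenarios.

The deviation costs you only when the competing bid falls strictly between $152.4M and $429.8M; elsewhere both bids give the same outcome.
$399M: truthful payoff $0M, deviation payoff −$246.6M → loss $246.6M.
$68.9M: outcomes coincide → loss $0M.
$177.8M: truthful payoff $0M, deviation payoff −$25.4M → loss $25.4M.
$377.5M: truthful payoff $0M, deviation payoff −$225.1M → loss $225.1M.
Total loss = $246.6M + $25.4M + $225.1M = $497.1M.

$497.1M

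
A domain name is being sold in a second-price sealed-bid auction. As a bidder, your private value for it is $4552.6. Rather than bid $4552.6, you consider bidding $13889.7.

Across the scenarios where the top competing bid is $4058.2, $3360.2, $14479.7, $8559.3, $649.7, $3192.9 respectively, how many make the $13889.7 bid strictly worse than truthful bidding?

The deviation hurts exactly when the highest competing bid lies strictly between $4552.6 and $13889.7 — overbidding then wins at a price above your value.
$4058.2: below both → same outcome either way.
$3360.2: below both → same outcome either way.
$14479.7: above both → same outcome either way.
$8559.3: inside the interval → strictly worse (loss $4006.7).
$649.7: below both → same outcome either way.
$3192.9: below both → same outcome either way.
Count: 1.

1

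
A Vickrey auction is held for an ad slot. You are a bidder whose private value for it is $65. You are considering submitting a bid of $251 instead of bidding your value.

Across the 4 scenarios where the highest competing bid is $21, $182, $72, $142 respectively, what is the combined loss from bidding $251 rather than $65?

$201

The deviation costs you only when the competing bid falls strictly between $65 and $251; elsewhere both bids give the same outcome.
$21: outcomes coincide → loss $0.
$182: truthful payoff $0, deviation payoff −$117 → loss $117.
$72: truthful payoff $0, deviation payoff −$7 → loss $7.
$142: truthful payoff $0, deviation payoff −$77 → loss $77.
Total loss = $117 + $7 + $77 = $201.
In a second-price auction your bid sets only whether you win, not what you pay, so bidding your true value is weakly dominant.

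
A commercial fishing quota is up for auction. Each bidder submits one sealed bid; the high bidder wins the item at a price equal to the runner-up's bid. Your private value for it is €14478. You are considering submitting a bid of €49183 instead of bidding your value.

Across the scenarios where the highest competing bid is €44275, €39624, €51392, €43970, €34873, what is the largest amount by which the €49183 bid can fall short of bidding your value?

€29797

€44275: truthful gives €0, deviation gives −€29797 → loss €29797.
€39624: truthful gives €0, deviation gives −€25146 → loss €25146.
€51392: same outcome either way → loss €0.
€43970: truthful gives €0, deviation gives −€29492 → loss €29492.
€34873: truthful gives €0, deviation gives −€20395 → loss €20395.
Maximum loss: €29797.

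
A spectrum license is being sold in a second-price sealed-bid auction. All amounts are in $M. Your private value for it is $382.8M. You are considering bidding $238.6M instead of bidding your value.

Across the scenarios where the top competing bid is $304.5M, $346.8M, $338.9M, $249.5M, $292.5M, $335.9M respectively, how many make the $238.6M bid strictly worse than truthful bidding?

6

The deviation hurts exactly when the highest competing bid lies strictly between $238.6M and $382.8M — underbidding then forfeits a profitable win.
$304.5M: inside the interval → strictly worse (loss $78.3M).
$346.8M: inside the interval → strictly worse (loss $36M).
$338.9M: inside the interval → strictly worse (loss $43.9M).
$249.5M: inside the interval → strictly worse (loss $133.3M).
$292.5M: inside the interval → strictly worse (loss $90.3M).
$335.9M: inside the interval → strictly worse (loss $46.9M).
Count: 6.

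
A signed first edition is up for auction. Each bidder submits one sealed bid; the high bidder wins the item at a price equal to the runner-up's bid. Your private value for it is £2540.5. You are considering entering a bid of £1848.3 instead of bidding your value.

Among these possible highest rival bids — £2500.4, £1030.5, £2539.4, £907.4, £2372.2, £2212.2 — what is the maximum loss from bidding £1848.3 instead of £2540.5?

£328.3

£2500.4: truthful gives £40.1, deviation gives £0 → loss £40.1.
£1030.5: same outcome either way → loss £0.
£2539.4: truthful gives £1.1, deviation gives £0 → loss £1.1.
£907.4: same outcome either way → loss £0.
£2372.2: truthful gives £168.3, deviation gives £0 → loss £168.3.
£2212.2: truthful gives £328.3, deviation gives £0 → loss £328.3.
Maximum loss: £328.3.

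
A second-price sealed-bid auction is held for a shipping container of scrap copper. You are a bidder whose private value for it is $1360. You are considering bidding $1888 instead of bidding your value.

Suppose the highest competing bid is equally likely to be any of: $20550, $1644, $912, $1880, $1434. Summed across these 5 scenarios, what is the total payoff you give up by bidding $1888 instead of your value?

The deviation costs you only when the competing bid falls strictly between $1360 and $1888; elsewhere both bids give the same outcome.
$20550: outcomes coincide → loss $0.
$1644: truthful payoff $0, deviation payoff −$284 → loss $284.
$912: outcomes coincide → loss $0.
$1880: truthful payoff $0, deviation payoff −$520 → loss $520.
$1434: truthful payoff $0, deviation payoff −$74 → loss $74.
Total loss = $284 + $520 + $74 = $878.
Because the price is fixed by the runner-up's bid, deviating from your value can only change a good outcome into a bad one — never the reverse.

$878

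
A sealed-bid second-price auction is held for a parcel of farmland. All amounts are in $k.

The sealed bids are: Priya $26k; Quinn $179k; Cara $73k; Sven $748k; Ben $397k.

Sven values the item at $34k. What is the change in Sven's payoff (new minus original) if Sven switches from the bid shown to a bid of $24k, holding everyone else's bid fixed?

The highest bid among the other bidders is $397k; Sven's bid doesn't change that.
Original bid $748k: Sven is highest, pays the top rival bid $397k; payoff $34k − $397k = −$363k.
Alternative bid $24k: Sven is not highest (top rival bid is $397k); payoff $0k.
Change in payoff = $0k − (−$363k) = $363k.

$363k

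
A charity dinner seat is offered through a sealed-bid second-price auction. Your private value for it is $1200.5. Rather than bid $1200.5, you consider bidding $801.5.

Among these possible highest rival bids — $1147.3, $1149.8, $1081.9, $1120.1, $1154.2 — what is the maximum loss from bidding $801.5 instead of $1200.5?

$118.6

$1147.3: truthful gives $53.2, deviation gives $0 → loss $53.2.
$1149.8: truthful gives $50.7, deviation gives $0 → loss $50.7.
$1081.9: truthful gives $118.6, deviation gives $0 → loss $118.6.
$1120.1: truthful gives $80.4, deviation gives $0 → loss $80.4.
$1154.2: truthful gives $46.3, deviation gives $0 → loss $46.3.
Maximum loss: $118.6.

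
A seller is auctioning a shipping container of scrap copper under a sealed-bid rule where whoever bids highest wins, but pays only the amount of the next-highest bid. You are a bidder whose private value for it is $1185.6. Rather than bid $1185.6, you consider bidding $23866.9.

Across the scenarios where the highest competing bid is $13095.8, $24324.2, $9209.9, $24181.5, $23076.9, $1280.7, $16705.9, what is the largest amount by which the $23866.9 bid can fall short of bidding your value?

$13095.8: truthful gives $0, deviation gives −$11910.2 → loss $11910.2.
$24324.2: same outcome either way → loss $0.
$9209.9: truthful gives $0, deviation gives −$8024.3 → loss $8024.3.
$24181.5: same outcome either way → loss $0.
$23076.9: truthful gives $0, deviation gives −$21891.3 → loss $21891.3.
$1280.7: truthful gives $0, deviation gives −$95.1 → loss $95.1.
$16705.9: truthful gives $0, deviation gives −$15520.3 → loss $15520.3.
Maximum loss: $21891.3.

$21891.3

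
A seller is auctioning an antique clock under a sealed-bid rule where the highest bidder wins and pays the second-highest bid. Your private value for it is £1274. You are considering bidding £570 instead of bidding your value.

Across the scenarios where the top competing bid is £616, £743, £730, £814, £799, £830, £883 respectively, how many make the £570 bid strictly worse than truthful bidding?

The deviation hurts exactly when the highest competing bid lies strictly between £570 and £1274 — underbidding then forfeits a profitable win.
£616: inside the interval → strictly worse (loss £658).
£743: inside the interval → strictly worse (loss £531).
£730: inside the interval → strictly worse (loss £544).
£814: inside the interval → strictly worse (loss £460).
£799: inside the interval → strictly worse (loss £475).
£830: inside the interval → strictly worse (loss £444).
£883: inside the interval → strictly worse (loss £391).
Count: 7.

7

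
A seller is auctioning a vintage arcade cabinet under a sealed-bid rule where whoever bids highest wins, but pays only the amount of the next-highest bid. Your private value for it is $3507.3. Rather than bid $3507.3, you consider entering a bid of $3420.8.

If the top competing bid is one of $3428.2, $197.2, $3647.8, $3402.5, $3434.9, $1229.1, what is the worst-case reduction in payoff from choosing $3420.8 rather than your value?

$79.1

$3428.2: truthful gives $79.1, deviation gives $0 → loss $79.1.
$197.2: same outcome either way → loss $0.
$3647.8: same outcome either way → loss $0.
$3402.5: same outcome either way → loss $0.
$3434.9: truthful gives $72.4, deviation gives $0 → loss $72.4.
$1229.1: same outcome either way → loss $0.
Maximum loss: $79.1.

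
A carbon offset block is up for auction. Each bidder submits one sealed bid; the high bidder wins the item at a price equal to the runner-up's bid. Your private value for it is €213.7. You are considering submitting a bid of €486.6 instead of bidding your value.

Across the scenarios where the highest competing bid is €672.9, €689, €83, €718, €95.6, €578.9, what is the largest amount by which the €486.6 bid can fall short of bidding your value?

€0

€672.9: same outcome either way → loss €0.
€689: same outcome either way → loss €0.
€83: same outcome either way → loss €0.
€718: same outcome either way → loss €0.
€95.6: same outcome either way → loss €0.
€578.9: same outcome either way → loss €0.
Maximum loss: €0.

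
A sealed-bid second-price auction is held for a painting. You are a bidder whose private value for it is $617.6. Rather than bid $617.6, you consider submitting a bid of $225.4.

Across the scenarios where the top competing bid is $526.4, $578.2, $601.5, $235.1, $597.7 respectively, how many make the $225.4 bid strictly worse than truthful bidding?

The deviation hurts exactly when the highest competing bid lies strictly between $225.4 and $617.6 — underbidding then forfeits a profitable win.
$526.4: inside the interval → strictly worse (loss $91.2).
$578.2: inside the interval → strictly worse (loss $39.4).
$601.5: inside the interval → strictly worse (loss $16.1).
$235.1: inside the interval → strictly worse (loss $382.5).
$597.7: inside the interval → strictly worse (loss $19.9).
Count: 5.

5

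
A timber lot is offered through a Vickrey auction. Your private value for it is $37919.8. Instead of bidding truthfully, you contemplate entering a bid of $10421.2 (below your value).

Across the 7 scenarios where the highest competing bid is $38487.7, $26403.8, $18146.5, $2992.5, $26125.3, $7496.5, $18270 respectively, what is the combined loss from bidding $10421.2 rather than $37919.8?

$62733.6

The deviation costs you only when the competing bid falls strictly between $10421.2 and $37919.8; elsewhere both bids give the same outcome.
$38487.7: outcomes coincide → loss $0.
$26403.8: truthful payoff $11516, deviation payoff $0 → loss $11516.
$18146.5: truthful payoff $19773.3, deviation payoff $0 → loss $19773.3.
$2992.5: outcomes coincide → loss $0.
$26125.3: truthful payoff $11794.5, deviation payoff $0 → loss $11794.5.
$7496.5: outcomes coincide → loss $0.
$18270: truthful payoff $19649.8, deviation payoff $0 → loss $19649.8.
Total loss = $11516 + $19773.3 + $11794.5 + $19649.8 = $62733.6.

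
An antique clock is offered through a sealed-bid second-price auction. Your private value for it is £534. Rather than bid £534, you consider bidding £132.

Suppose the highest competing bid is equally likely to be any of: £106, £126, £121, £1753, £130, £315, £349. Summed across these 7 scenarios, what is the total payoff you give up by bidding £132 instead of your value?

The deviation costs you only when the competing bid falls strictly between £132 and £534; elsewhere both bids give the same outcome.
£106: outcomes coincide → loss £0.
£126: outcomes coincide → loss £0.
£121: outcomes coincide → loss £0.
£1753: outcomes coincide → loss £0.
£130: outcomes coincide → loss £0.
£315: truthful payoff £219, deviation payoff £0 → loss £219.
£349: truthful payoff £185, deviation payoff £0 → loss £185.
Total loss = £219 + £185 = £404.
Truthful bidding weakly dominates here: raising your bid can only win items priced above your value, and lowering it can only forfeit items priced below.

£404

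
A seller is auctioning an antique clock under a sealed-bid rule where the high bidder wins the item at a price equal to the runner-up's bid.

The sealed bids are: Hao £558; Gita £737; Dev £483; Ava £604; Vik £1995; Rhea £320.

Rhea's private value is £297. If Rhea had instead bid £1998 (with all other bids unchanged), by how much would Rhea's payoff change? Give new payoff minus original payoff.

The highest bid among the other bidders is £1995; Rhea's bid doesn't change that.
Original bid £320: Rhea is not highest (top rival bid is £1995); payoff £0.
Alternative bid £1998: Rhea is highest, pays the top rival bid £1995; payoff £297 − £1995 = −£1698.
Change in payoff = −£1698 − (£0) = −£1698.

−£1698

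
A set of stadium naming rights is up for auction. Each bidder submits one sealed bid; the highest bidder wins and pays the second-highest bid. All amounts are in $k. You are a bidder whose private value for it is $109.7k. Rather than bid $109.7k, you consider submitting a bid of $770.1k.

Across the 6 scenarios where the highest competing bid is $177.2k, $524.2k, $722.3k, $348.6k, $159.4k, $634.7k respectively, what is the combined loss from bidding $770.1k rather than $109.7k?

The deviation costs you only when the competing bid falls strictly between $109.7k and $770.1k; elsewhere both bids give the same outcome.
$177.2k: truthful payoff $0k, deviation payoff −$67.5k → loss $67.5k.
$524.2k: truthful payoff $0k, deviation payoff −$414.5k → loss $414.5k.
$722.3k: truthful payoff $0k, deviation payoff −$612.6k → loss $612.6k.
$348.6k: truthful payoff $0k, deviation payoff −$238.9k → loss $238.9k.
$159.4k: truthful payoff $0k, deviation payoff −$49.7k → loss $49.7k.
$634.7k: truthful payoff $0k, deviation payoff −$525k → loss $525k.
Total loss = $67.5k + $414.5k + $612.6k + $238.9k + $49.7k + $525k = $1908.2k.

$1908.2k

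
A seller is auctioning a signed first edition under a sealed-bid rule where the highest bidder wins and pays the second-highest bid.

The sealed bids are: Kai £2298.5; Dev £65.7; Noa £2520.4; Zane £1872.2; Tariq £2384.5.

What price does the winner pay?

£2384.5

Highest bid: Noa at £2520.4, so Noa wins.
Second-highest bid: Tariq at £2384.5 — that is the price the winner pays.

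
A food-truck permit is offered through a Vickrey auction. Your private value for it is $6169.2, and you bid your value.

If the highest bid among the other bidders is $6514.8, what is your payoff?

$0

Your bid $6169.2 is below the highest competing bid $6514.8, so you lose.
A losing bidder pays nothing and receives nothing: payoff = $0.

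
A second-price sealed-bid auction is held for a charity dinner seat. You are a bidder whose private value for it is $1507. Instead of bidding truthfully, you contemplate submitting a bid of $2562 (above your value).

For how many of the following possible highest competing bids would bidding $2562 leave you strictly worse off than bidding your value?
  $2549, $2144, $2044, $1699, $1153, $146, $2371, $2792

The deviation hurts exactly when the highest competing bid lies strictly between $1507 and $2562 — overbidding then wins at a price above your value.
$2549: inside the interval → strictly worse (loss $1042).
$2144: inside the interval → strictly worse (loss $637).
$2044: inside the interval → strictly worse (loss $537).
$1699: inside the interval → strictly worse (loss $192).
$1153: below both → same outcome either way.
$146: below both → same outcome either way.
$2371: inside the interval → strictly worse (loss $864).
$2792: above both → same outcome either way.
Count: 5.

5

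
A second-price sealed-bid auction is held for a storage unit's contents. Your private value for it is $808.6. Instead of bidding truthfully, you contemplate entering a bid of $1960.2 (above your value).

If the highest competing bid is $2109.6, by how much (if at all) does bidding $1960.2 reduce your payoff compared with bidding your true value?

Bidding your value $808.6: you lose (since $808.6 < $2109.6). Payoff $0.
Bidding $1960.2: you lose. Payoff $0.
Difference = $0 − $0 = $0; both bids lead to the same outcome because the competing bid is above both your value and your alternative bid.
Truthful bidding weakly dominates here: raising your bid can only win items priced above your value, and lowering it can only forfeit items priced below.

$0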